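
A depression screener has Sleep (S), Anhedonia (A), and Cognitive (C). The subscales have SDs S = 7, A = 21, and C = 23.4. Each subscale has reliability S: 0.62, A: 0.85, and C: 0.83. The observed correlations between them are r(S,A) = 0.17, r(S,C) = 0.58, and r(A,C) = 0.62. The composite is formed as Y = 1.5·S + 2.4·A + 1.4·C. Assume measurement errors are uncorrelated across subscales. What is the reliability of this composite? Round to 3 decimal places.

0.905

Var(Y) = 1.5²·7² + 2.4²·21² + 1.4²·23.4² + 2·[3.6·7·21·0.17 + 2.1·7·23.4·0.58 + 3.36·21·23.4·0.62] = 3723.63 + 2626.31 = 6349.94.
Under uncorrelated errors the observed covariances equal the true-score covariances, so only the own-variance terms attenuate.
True-score variance = [1.5²·7²·0.62 + 2.4²·21²·0.85 + 1.4²·23.4²·0.83] + 2626.31 = 3118.26 + 2626.31 = 5744.58.
Reliability = 5744.58 / 6349.94 = 0.905.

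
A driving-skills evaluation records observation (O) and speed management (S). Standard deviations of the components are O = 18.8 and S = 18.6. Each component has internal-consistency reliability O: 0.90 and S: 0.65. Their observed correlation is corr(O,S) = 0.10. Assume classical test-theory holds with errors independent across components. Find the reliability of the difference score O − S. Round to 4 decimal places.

0.7515

Var(O−S) = 18.8² + 18.6² − 2·18.8·18.6·0.10 = 699.4 − 69.936 = 629.464.
Under uncorrelated errors the observed covariances equal the true-score covariances, so only the own-variance terms attenuate.
True-score variance = [18.8²·0.90 + 18.6²·0.65] − 69.936 = 542.97 − 69.936 = 473.034.
Reliability = 473.034 / 629.464 = 0.7515.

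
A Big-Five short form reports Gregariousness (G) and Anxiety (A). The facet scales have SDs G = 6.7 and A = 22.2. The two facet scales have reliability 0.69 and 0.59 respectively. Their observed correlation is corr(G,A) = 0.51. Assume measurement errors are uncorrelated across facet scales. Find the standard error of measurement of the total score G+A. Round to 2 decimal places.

Var(total) = 537.73 + 151.715 = 689.445.
True-score variance = 321.75 + 151.715 = 473.465, so reliability = 0.6867.
Error variance = 689.445 − 473.465 = 215.98; SEM = √215.98 = 14.70.

14.70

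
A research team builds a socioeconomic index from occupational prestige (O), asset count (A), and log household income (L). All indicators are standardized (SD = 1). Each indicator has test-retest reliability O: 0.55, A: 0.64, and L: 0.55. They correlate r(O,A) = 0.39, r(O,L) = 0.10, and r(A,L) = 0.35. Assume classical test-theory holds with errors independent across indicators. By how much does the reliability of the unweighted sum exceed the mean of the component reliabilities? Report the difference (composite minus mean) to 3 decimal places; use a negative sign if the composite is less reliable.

0.151

Var(sum) = 3 + 1.68 = 4.68; true-score variance = 1.74 + 1.68 = 3.42; composite reliability = 0.7308.
Mean component reliability = 0.5800.
Difference = 0.7308 − 0.5800 = 0.151.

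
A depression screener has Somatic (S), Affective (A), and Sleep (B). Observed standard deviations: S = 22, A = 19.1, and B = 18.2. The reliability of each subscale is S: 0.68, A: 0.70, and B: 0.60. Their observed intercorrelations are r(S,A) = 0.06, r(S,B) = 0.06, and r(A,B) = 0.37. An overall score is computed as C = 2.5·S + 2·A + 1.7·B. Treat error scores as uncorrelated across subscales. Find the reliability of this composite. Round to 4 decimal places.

0.7359

Var(C) = 2.5²·22² + 2²·19.1² + 1.7²·18.2² + 2·[5·22·19.1·0.06 + 4.25·22·18.2·0.06 + 3.4·19.1·18.2·0.37] = 5441.52 + 1330.94 = 6772.46.
Under uncorrelated errors the observed covariances equal the true-score covariances, so only the own-variance terms attenuate.
True-score variance = [2.5²·22²·0.68 + 2²·19.1²·0.70 + 1.7²·18.2²·0.60] + 1330.94 = 3652.84 + 1330.94 = 4983.77.
Reliability = 4983.77 / 6772.46 = 0.7359.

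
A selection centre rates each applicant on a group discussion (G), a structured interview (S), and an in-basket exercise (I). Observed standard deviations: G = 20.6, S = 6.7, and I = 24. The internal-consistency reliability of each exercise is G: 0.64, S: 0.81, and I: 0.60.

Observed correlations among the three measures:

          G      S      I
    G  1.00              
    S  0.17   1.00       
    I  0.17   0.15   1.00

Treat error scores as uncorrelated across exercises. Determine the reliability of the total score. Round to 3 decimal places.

0.701

Var(G+S+I) = 20.6² + 6.7² + 24² + 2·[20.6·6.7·0.17 + 20.6·24·0.17 + 6.7·24·0.15] = 1045.25 + 263.263 = 1308.51.
With uncorrelated errors the cross-covariances are all true-score covariance, so they carry over unchanged; only the diagonal terms shrink to ρᵢσᵢ².
True-score variance = [20.6²·0.64 + 6.7²·0.81 + 24²·0.60] + 263.263 = 653.551 + 263.263 = 916.814.
Reliability = 916.814 / 1308.51 = 0.701.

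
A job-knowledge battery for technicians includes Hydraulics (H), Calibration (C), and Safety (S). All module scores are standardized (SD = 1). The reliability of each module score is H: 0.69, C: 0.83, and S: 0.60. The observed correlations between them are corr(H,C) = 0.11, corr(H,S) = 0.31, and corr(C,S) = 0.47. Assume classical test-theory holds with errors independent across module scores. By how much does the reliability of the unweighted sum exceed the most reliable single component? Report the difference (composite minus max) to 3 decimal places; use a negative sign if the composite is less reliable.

Var(sum) = 3 + 1.78 = 4.78; true-score variance = 2.12 + 1.78 = 3.9; composite reliability = 0.8159.
Max component reliability = 0.8300.
Difference = 0.8159 − 0.8300 = -0.014.

-0.014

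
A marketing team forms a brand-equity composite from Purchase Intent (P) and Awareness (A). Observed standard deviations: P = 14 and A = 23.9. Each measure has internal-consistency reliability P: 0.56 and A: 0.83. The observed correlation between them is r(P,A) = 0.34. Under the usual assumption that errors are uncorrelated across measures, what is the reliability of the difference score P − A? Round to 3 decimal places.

Var(P−A) = 14² + 23.9² − 2·14·23.9·0.34 = 767.21 − 227.528 = 539.682.
Under uncorrelated errors the observed covariances equal the true-score covariances, so only the own-variance terms attenuate.
True-score variance = [14²·0.56 + 23.9²·0.83] − 227.528 = 583.864 − 227.528 = 356.336.
Reliability = 356.336 / 539.682 = 0.660.

0.660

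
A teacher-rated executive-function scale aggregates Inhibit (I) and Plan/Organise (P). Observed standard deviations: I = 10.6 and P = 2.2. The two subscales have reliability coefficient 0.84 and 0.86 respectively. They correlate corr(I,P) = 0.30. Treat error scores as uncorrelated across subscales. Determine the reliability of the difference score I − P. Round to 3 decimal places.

0.819

Var(I−P) = 10.6² + 2.2² − 2·10.6·2.2·0.30 = 117.2 − 13.992 = 103.208.
Under uncorrelated errors the observed covariances equal the true-score covariances, so only the own-variance terms attenuate.
True-score variance = [10.6²·0.84 + 2.2²·0.86] − 13.992 = 98.5448 − 13.992 = 84.5528.
Reliability = 84.5528 / 103.208 = 0.819.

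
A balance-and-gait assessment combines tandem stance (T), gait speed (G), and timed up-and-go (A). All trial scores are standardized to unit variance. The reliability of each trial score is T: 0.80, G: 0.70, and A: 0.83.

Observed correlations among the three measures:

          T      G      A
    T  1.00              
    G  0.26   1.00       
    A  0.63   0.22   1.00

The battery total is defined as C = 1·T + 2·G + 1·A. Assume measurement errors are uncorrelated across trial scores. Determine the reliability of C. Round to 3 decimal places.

0.829

Var(C) = 1 + 2² + 1 + 2·[2·0.26 + 0.63 + 2·0.22] = 6 + 3.18 = 9.18.
Because errors are independent across components, Cov(Tᵢ,Tⱼ) = Cov(Xᵢ,Xⱼ); the off-diagonal part of the true-score variance is the same as above.
True-score variance = [0.80 + 2²·0.70 + 0.83] + 3.18 = 4.43 + 3.18 = 7.61.
Reliability = 7.61 / 9.18 = 0.829.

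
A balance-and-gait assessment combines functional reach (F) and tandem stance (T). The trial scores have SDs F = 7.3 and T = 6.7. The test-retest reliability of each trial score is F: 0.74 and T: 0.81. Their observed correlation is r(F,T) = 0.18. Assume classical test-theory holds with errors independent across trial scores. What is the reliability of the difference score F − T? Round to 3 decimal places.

0.722

Var(F−T) = 7.3² + 6.7² − 2·7.3·6.7·0.18 = 98.18 − 17.6076 = 80.5724.
With uncorrelated errors the cross-covariances are all true-score covariance, so they carry over unchanged; only the diagonal terms shrink to ρᵢσᵢ².
True-score variance = [7.3²·0.74 + 6.7²·0.81] − 17.6076 = 75.7955 − 17.6076 = 58.1879.
Reliability = 58.1879 / 80.5724 = 0.722.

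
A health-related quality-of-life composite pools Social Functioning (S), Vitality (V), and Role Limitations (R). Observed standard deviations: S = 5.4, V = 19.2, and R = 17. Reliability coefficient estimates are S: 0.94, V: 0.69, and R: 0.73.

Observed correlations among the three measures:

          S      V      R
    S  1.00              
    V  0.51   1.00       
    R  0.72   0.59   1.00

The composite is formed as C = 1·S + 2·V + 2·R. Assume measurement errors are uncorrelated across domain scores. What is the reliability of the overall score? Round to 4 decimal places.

0.8351

Var(C) = 5.4² + 2²·19.2² + 2²·17² + 2·[2·5.4·19.2·0.51 + 2·5.4·17·0.72 + 4·19.2·17·0.59] = 2659.72 + 2016.5 = 4676.22.
Under uncorrelated errors the observed covariances equal the true-score covariances, so only the own-variance terms attenuate.
True-score variance = [5.4²·0.94 + 2²·19.2²·0.69 + 2²·17²·0.73] + 2016.5 = 1888.74 + 2016.5 = 3905.24.
Reliability = 3905.24 / 4676.22 = 0.8351.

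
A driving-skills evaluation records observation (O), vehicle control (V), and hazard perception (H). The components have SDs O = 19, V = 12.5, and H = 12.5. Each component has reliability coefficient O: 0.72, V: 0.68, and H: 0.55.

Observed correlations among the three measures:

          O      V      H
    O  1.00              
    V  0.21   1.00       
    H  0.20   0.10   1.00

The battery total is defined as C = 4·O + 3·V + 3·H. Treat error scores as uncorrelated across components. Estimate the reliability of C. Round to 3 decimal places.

0.759

Var(C) = 4²·19² + 3²·12.5² + 3²·12.5² + 2·[12·19·12.5·0.21 + 12·19·12.5·0.20 + 9·12.5·12.5·0.10] = 8588.5 + 2618.25 = 11206.8.
Under uncorrelated errors the observed covariances equal the true-score covariances, so only the own-variance terms attenuate.
True-score variance = [4²·19²·0.72 + 3²·12.5²·0.68 + 3²·12.5²·0.55] + 2618.25 = 5888.41 + 2618.25 = 8506.66.
Reliability = 8506.66 / 11206.8 = 0.759.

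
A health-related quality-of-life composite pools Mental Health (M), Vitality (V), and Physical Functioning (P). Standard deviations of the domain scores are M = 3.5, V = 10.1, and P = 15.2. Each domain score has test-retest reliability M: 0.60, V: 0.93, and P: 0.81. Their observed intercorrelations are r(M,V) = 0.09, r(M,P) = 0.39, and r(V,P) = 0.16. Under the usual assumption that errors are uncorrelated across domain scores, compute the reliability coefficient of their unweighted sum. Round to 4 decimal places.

0.8735

Var(M+V+P) = 3.5² + 10.1² + 15.2² + 2·[3.5·10.1·0.09 + 3.5·15.2·0.39 + 10.1·15.2·0.16] = 345.3 + 96.9854 = 442.285.
Under uncorrelated errors the observed covariances equal the true-score covariances, so only the own-variance terms attenuate.
True-score variance = [3.5²·0.60 + 10.1²·0.93 + 15.2²·0.81] + 96.9854 = 289.362 + 96.9854 = 386.347.
Reliability = 386.347 / 442.285 = 0.8735.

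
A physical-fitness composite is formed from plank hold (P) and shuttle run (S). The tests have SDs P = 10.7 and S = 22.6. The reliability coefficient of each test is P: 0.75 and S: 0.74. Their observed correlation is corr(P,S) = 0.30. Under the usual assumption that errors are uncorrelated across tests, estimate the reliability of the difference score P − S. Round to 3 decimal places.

Var(P−S) = 10.7² + 22.6² − 2·10.7·22.6·0.30 = 625.25 − 145.092 = 480.158.
Because errors are independent across components, Cov(Tᵢ,Tⱼ) = Cov(Xᵢ,Xⱼ); the off-diagonal part of the true-score variance is the same as above.
True-score variance = [10.7²·0.75 + 22.6²·0.74] − 145.092 = 463.83 − 145.092 = 318.738.
Reliability = 318.738 / 480.158 = 0.664.

0.664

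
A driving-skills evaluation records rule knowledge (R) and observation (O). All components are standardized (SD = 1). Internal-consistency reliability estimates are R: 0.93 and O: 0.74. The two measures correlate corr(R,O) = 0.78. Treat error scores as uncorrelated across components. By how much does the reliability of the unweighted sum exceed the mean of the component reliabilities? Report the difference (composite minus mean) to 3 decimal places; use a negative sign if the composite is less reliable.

Var(sum) = 2 + 1.56 = 3.56; true-score variance = 1.67 + 1.56 = 3.23; composite reliability = 0.9073.
Mean component reliability = 0.8350.
Difference = 0.9073 − 0.8350 = 0.072.

0.072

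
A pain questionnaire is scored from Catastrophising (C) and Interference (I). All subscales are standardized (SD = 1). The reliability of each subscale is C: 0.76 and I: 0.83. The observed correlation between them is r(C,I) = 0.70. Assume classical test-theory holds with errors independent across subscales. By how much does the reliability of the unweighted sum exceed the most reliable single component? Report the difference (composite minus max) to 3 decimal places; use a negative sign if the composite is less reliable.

0.049

Var(sum) = 2 + 1.4 = 3.4; true-score variance = 1.59 + 1.4 = 2.99; composite reliability = 0.8794.
Max component reliability = 0.8300.
Difference = 0.8794 − 0.8300 = 0.049.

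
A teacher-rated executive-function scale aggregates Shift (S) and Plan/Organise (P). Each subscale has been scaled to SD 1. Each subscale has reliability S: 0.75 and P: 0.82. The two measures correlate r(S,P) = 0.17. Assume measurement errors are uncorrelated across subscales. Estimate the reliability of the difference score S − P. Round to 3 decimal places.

0.741

Var(S−P) = 1 + 1 − 2·0.17 = 2 − 0.34 = 1.66.
With uncorrelated errors the cross-covariances are all true-score covariance, so they carry over unchanged; only the diagonal terms shrink to ρᵢσᵢ².
True-score variance = [0.75 + 0.82] − 0.34 = 1.57 − 0.34 = 1.23.
Reliability = 1.23 / 1.66 = 0.741.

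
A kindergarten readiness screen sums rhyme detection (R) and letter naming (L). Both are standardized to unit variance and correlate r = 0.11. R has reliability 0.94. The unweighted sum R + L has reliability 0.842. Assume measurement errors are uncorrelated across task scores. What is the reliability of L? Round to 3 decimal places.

Var(R+L) = 2 + 2·0.11 = 2.220.
True-score variance = ρ_R + ρ_L + 2·0.11, so 0.842 = (0.94 + ρ_L + 0.22) / 2.220.
ρ_L = 0.842·2.220 − 0.94 − 0.22 = 0.709.

0.709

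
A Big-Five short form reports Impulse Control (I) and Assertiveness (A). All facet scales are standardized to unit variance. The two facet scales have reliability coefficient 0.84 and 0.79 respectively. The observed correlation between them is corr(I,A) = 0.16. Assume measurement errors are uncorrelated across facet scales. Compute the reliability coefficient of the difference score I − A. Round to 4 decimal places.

Var(I−A) = 1 + 1 − 2·0.16 = 2 − 0.32 = 1.68.
With uncorrelated errors the cross-covariances are all true-score covariance, so they carry over unchanged; only the diagonal terms shrink to ρᵢσᵢ².
True-score variance = [0.84 + 0.79] − 0.32 = 1.63 − 0.32 = 1.31.
Reliability = 1.31 / 1.68 = 0.7798.

0.7798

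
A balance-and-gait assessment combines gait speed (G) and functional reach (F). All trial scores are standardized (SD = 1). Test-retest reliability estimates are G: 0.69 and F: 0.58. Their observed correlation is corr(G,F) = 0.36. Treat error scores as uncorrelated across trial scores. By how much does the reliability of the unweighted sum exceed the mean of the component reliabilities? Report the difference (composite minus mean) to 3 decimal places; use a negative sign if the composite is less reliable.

Var(sum) = 2 + 0.72 = 2.72; true-score variance = 1.27 + 0.72 = 1.99; composite reliability = 0.7316.
Mean component reliability = 0.6350.
Difference = 0.7316 − 0.6350 = 0.097.

0.097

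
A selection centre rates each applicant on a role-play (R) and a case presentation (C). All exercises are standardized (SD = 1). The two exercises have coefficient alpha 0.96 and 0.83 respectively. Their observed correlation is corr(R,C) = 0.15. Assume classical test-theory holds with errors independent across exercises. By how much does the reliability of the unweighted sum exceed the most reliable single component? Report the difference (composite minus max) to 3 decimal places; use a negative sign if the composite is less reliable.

-0.051

Var(sum) = 2 + 0.3 = 2.3; true-score variance = 1.79 + 0.3 = 2.09; composite reliability = 0.9087.
Max component reliability = 0.9600.
Difference = 0.9087 − 0.9600 = -0.051.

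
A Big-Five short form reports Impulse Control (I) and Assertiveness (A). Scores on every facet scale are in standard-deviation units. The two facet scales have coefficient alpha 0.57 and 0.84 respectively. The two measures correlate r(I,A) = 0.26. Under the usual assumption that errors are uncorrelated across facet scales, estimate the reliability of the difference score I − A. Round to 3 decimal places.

Var(I−A) = 1 + 1 − 2·0.26 = 2 − 0.52 = 1.48.
Because errors are independent across components, Cov(Tᵢ,Tⱼ) = Cov(Xᵢ,Xⱼ); the off-diagonal part of the true-score variance is the same as above.
True-score variance = [0.57 + 0.84] − 0.52 = 1.41 − 0.52 = 0.89.
Reliability = 0.89 / 1.48 = 0.601.

0.601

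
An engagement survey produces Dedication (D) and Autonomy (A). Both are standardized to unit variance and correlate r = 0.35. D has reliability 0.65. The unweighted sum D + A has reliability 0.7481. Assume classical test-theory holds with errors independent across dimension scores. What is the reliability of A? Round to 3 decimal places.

Var(D+A) = 2 + 2·0.35 = 2.700.
True-score variance = ρ_D + ρ_A + 2·0.35, so 0.7481 = (0.65 + ρ_A + 0.70) / 2.700.
ρ_A = 0.7481·2.700 − 0.65 − 0.70 = 0.670.

0.670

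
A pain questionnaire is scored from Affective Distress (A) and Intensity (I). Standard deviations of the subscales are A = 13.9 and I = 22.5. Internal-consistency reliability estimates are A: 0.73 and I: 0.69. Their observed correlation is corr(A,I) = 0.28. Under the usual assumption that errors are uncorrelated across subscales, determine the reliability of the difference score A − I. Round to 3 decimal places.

0.601

Var(A−I) = 13.9² + 22.5² − 2·13.9·22.5·0.28 = 699.46 − 175.14 = 524.32.
Because errors are independent across components, Cov(Tᵢ,Tⱼ) = Cov(Xᵢ,Xⱼ); the off-diagonal part of the true-score variance is the same as above.
True-score variance = [13.9²·0.73 + 22.5²·0.69] − 175.14 = 490.356 − 175.14 = 315.216.
Reliability = 315.216 / 524.32 = 0.601.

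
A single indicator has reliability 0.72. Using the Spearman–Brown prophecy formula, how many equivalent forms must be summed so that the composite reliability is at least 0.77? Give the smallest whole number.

2

k ≥ ρ*(1−ρ₁)/(ρ₁(1−ρ*)) = 0.77·0.28 / (0.72·0.23) = 1.302.
Smallest integer k = 2.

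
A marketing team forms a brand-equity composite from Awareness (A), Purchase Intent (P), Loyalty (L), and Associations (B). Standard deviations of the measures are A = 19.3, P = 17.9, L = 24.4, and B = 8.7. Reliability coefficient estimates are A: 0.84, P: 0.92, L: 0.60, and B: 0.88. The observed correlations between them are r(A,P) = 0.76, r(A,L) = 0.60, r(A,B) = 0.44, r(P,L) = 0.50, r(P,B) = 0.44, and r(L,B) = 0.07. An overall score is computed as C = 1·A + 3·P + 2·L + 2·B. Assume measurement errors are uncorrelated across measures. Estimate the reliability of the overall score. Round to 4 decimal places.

0.8977

Var(C) = 19.3² + 3²·17.9² + 2²·24.4² + 2²·8.7² + 2·[3·19.3·17.9·0.76 + 2·19.3·24.4·0.60 + 2·19.3·8.7·0.44 + 6·17.9·24.4·0.50 + 6·17.9·8.7·0.44 + 4·24.4·8.7·0.07] = 5940.38 + 6562.76 = 12503.1.
Because errors are independent across components, Cov(Tᵢ,Tⱼ) = Cov(Xᵢ,Xⱼ); the off-diagonal part of the true-score variance is the same as above.
True-score variance = [19.3²·0.84 + 3²·17.9²·0.92 + 2²·24.4²·0.60 + 2²·8.7²·0.88] + 6562.76 = 4661.18 + 6562.76 = 11223.9.
Reliability = 11223.9 / 12503.1 = 0.8977.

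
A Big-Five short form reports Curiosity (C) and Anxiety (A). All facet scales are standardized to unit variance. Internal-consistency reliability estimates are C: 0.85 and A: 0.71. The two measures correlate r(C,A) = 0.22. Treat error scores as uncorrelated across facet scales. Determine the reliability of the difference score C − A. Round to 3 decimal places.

Var(C−A) = 1 + 1 − 2·0.22 = 2 − 0.44 = 1.56.
With uncorrelated errors the cross-covariances are all true-score covariance, so they carry over unchanged; only the diagonal terms shrink to ρᵢσᵢ².
True-score variance = [0.85 + 0.71] − 0.44 = 1.56 − 0.44 = 1.12.
Reliability = 1.12 / 1.56 = 0.718.

0.718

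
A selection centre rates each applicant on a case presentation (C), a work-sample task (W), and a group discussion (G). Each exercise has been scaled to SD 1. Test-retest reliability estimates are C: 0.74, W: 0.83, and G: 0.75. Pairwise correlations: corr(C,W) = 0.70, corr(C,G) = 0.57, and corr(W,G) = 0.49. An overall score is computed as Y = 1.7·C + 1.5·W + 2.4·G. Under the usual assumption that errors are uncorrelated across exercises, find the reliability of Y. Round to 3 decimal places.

Var(Y) = 1.7² + 1.5² + 2.4² + 2·[2.55·0.70 + 4.08·0.57 + 3.6·0.49] = 10.9 + 11.7492 = 22.6492.
With uncorrelated errors the cross-covariances are all true-score covariance, so they carry over unchanged; only the diagonal terms shrink to ρᵢσᵢ².
True-score variance = [1.7²·0.74 + 1.5²·0.83 + 2.4²·0.75] + 11.7492 = 8.3261 + 11.7492 = 20.0753.
Reliability = 20.0753 / 22.6492 = 0.886.

0.886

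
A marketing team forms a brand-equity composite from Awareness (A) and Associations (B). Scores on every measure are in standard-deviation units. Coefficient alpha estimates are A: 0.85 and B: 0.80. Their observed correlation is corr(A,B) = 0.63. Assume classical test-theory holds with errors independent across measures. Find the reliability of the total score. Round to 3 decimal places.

Var(A+B) = 2 + 2·[0.63] = 2 + 1.26 = 3.26.
Because errors are independent across components, Cov(Tᵢ,Tⱼ) = Cov(Xᵢ,Xⱼ); the off-diagonal part of the true-score variance is the same as above.
True-score variance = [0.85 + 0.80] + 1.26 = 1.65 + 1.26 = 2.91.
Reliability = 2.91 / 3.26 = 0.893.

0.893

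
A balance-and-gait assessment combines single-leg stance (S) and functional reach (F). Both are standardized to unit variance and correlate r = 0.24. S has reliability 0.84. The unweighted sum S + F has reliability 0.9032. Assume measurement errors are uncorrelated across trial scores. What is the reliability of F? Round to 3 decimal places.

Var(S+F) = 2 + 2·0.24 = 2.480.
True-score variance = ρ_S + ρ_F + 2·0.24, so 0.9032 = (0.84 + ρ_F + 0.48) / 2.480.
ρ_F = 0.9032·2.480 − 0.84 − 0.48 = 0.920.

0.920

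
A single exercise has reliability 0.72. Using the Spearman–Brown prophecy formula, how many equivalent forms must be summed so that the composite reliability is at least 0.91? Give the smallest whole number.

k ≥ ρ*(1−ρ₁)/(ρ₁(1−ρ*)) = 0.91·0.28 / (0.72·0.09) = 3.932.
Smallest integer k = 4.

4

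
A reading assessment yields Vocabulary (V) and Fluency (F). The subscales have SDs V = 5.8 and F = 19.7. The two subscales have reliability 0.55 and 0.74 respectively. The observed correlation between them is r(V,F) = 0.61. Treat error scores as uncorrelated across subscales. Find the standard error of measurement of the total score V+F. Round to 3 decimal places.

10.772

Var(total) = 421.73 + 139.397 = 561.127.
True-score variance = 305.689 + 139.397 = 445.086, so reliability = 0.7932.
Error variance = 561.127 − 445.086 = 116.041; SEM = √116.041 = 10.772.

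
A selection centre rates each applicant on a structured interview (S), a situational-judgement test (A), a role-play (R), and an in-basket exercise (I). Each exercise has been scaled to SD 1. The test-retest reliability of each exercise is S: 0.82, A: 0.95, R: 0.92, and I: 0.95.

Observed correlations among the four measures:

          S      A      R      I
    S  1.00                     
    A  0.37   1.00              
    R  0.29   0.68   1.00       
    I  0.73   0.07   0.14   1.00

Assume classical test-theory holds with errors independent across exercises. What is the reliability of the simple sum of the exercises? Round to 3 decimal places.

0.958

Var(S+A+R+I) = 4 + 2·[0.37 + 0.29 + 0.73 + 0.68 + 0.07 + 0.14] = 4 + 4.56 = 8.56.
Because errors are independent across components, Cov(Tᵢ,Tⱼ) = Cov(Xᵢ,Xⱼ); the off-diagonal part of the true-score variance is the same as above.
True-score variance = [0.82 + 0.95 + 0.92 + 0.95] + 4.56 = 3.64 + 4.56 = 8.2.
Reliability = 8.2 / 8.56 = 0.958.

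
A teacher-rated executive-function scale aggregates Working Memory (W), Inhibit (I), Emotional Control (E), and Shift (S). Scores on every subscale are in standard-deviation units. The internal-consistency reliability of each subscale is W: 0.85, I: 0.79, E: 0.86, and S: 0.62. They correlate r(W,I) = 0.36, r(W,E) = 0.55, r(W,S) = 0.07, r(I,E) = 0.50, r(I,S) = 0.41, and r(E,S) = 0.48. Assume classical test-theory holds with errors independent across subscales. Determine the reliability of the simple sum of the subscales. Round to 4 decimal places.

0.8993

Var(W+I+E+S) = 4 + 2·[0.36 + 0.55 + 0.07 + 0.50 + 0.41 + 0.48] = 4 + 4.74 = 8.74.
Under uncorrelated errors the observed covariances equal the true-score covariances, so only the own-variance terms attenuate.
True-score variance = [0.85 + 0.79 + 0.86 + 0.62] + 4.74 = 3.12 + 4.74 = 7.86.
Reliability = 7.86 / 8.74 = 0.8993.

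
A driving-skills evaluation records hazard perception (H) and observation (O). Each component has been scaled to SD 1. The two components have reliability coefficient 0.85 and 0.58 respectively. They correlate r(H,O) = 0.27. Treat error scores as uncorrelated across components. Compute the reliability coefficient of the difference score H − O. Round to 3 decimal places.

0.610

Var(H−O) = 1 + 1 − 2·0.27 = 2 − 0.54 = 1.46.
Under uncorrelated errors the observed covariances equal the true-score covariances, so only the own-variance terms attenuate.
True-score variance = [0.85 + 0.58] − 0.54 = 1.43 − 0.54 = 0.89.
Reliability = 0.89 / 1.46 = 0.610.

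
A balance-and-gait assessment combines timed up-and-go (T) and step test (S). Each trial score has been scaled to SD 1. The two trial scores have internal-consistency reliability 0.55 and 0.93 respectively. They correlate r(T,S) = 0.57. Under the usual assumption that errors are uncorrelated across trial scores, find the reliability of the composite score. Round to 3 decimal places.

0.834

Var(T+S) = 2 + 2·[0.57] = 2 + 1.14 = 3.14.
With uncorrelated errors the cross-covariances are all true-score covariance, so they carry over unchanged; only the diagonal terms shrink to ρᵢσᵢ².
True-score variance = [0.55 + 0.93] + 1.14 = 1.48 + 1.14 = 2.62.
Reliability = 2.62 / 3.14 = 0.834.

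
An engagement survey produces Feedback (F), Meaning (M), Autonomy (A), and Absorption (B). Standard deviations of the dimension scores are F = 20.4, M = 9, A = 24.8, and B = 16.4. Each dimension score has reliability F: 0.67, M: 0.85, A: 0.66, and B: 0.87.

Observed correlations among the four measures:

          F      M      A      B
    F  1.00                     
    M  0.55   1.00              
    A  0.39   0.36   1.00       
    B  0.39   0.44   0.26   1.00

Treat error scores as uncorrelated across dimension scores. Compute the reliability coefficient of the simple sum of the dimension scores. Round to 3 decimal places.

0.856

Var(F+M+A+B) = 20.4² + 9² + 24.8² + 16.4² + 2·[20.4·9·0.55 + 20.4·24.8·0.39 + 20.4·16.4·0.39 + 9·24.8·0.36 + 9·16.4·0.44 + 24.8·16.4·0.26] = 1381.16 + 1359.62 = 2740.78.
Because errors are independent across components, Cov(Tᵢ,Tⱼ) = Cov(Xᵢ,Xⱼ); the off-diagonal part of the true-score variance is the same as above.
True-score variance = [20.4²·0.67 + 9²·0.85 + 24.8²·0.66 + 16.4²·0.87] + 1359.62 = 987.599 + 1359.62 = 2347.22.
Reliability = 2347.22 / 2740.78 = 0.856.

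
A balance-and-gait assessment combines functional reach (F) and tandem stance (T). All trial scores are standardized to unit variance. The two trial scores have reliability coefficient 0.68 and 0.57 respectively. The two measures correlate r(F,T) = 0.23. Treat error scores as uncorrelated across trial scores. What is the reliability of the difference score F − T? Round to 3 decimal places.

Var(F−T) = 1 + 1 − 2·0.23 = 2 − 0.46 = 1.54.
Because errors are independent across components, Cov(Tᵢ,Tⱼ) = Cov(Xᵢ,Xⱼ); the off-diagonal part of the true-score variance is the same as above.
True-score variance = [0.68 + 0.57] − 0.46 = 1.25 − 0.46 = 0.79.
Reliability = 0.79 / 1.54 = 0.513.

0.513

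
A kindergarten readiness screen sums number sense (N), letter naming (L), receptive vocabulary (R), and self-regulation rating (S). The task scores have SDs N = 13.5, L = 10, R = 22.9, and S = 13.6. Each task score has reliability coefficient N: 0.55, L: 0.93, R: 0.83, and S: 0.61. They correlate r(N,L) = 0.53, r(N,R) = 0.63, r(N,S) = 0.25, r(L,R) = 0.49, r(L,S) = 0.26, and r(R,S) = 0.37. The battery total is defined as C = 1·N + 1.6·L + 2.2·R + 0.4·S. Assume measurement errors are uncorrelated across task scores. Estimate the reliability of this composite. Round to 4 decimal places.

Var(C) = 13.5² + 1.6²·10² + 2.2²·22.9² + 0.4²·13.6² + 2·[1.6·13.5·10·0.53 + 2.2·13.5·22.9·0.63 + 0.4·13.5·13.6·0.25 + 3.52·10·22.9·0.49 + 0.64·10·13.6·0.26 + 0.88·22.9·13.6·0.37] = 3005.99 + 2160.67 = 5166.66.
Because errors are independent across components, Cov(Tᵢ,Tⱼ) = Cov(Xᵢ,Xⱼ); the off-diagonal part of the true-score variance is the same as above.
True-score variance = [13.5²·0.55 + 1.6²·10²·0.93 + 2.2²·22.9²·0.83 + 0.4²·13.6²·0.61] + 2160.67 = 2463.03 + 2160.67 = 4623.7.
Reliability = 4623.7 / 5166.66 = 0.8949.

0.8949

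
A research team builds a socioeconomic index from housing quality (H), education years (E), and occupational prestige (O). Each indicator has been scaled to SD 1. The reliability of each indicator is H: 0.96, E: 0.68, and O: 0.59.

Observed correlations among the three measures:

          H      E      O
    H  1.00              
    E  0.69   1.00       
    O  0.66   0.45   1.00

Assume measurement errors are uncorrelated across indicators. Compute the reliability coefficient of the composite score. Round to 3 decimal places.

Var(H+E+O) = 3 + 2·[0.69 + 0.66 + 0.45] = 3 + 3.6 = 6.6.
Because errors are independent across components, Cov(Tᵢ,Tⱼ) = Cov(Xᵢ,Xⱼ); the off-diagonal part of the true-score variance is the same as above.
True-score variance = [0.96 + 0.68 + 0.59] + 3.6 = 2.23 + 3.6 = 5.83.
Reliability = 5.83 / 6.6 = 0.883.

0.883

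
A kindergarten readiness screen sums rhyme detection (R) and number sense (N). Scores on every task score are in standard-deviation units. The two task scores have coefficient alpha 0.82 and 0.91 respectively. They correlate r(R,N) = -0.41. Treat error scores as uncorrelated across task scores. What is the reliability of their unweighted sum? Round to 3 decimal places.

0.771

Var(R+N) = 2 + 2·[(-0.41)] = 2 − 0.82 = 1.18.
With uncorrelated errors the cross-covariances are all true-score covariance, so they carry over unchanged; only the diagonal terms shrink to ρᵢσᵢ².
True-score variance = [0.82 + 0.91] − 0.82 = 1.73 − 0.82 = 0.91.
Reliability = 0.91 / 1.18 = 0.771.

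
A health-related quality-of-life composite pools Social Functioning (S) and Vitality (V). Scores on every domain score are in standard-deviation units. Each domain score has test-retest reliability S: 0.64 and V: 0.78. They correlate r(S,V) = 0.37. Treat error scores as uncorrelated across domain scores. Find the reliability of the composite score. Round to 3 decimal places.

Var(S+V) = 2 + 2·[0.37] = 2 + 0.74 = 2.74.
With uncorrelated errors the cross-covariances are all true-score covariance, so they carry over unchanged; only the diagonal terms shrink to ρᵢσᵢ².
True-score variance = [0.64 + 0.78] + 0.74 = 1.42 + 0.74 = 2.16.
Reliability = 2.16 / 2.74 = 0.788.

0.788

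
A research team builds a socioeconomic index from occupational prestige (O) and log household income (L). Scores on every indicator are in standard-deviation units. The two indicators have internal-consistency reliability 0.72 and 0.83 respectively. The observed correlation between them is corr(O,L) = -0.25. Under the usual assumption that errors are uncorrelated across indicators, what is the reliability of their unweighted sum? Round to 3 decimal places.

Var(O+L) = 2 + 2·[(-0.25)] = 2 − 0.5 = 1.5.
With uncorrelated errors the cross-covariances are all true-score covariance, so they carry over unchanged; only the diagonal terms shrink to ρᵢσᵢ².
True-score variance = [0.72 + 0.83] − 0.5 = 1.55 − 0.5 = 1.05.
Reliability = 1.05 / 1.5 = 0.700.

0.700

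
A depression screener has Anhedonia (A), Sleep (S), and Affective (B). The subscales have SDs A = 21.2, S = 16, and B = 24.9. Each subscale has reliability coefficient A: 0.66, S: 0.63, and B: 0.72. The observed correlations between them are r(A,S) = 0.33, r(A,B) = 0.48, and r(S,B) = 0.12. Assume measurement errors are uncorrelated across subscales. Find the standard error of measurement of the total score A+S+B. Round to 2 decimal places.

20.52

Var(total) = 1325.45 + 826.253 = 2151.7.
True-score variance = 904.318 + 826.253 = 1730.57, so reliability = 0.8043.
Error variance = 2151.7 − 1730.57 = 421.132; SEM = √421.132 = 20.52.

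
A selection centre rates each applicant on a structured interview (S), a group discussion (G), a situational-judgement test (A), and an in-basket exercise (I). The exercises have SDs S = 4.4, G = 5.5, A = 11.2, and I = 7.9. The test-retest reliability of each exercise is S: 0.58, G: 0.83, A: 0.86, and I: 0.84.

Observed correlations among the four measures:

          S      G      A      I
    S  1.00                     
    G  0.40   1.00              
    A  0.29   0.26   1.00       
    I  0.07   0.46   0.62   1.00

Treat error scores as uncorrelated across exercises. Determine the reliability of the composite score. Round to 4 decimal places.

Var(S+G+A+I) = 4.4² + 5.5² + 11.2² + 7.9² + 2·[4.4·5.5·0.40 + 4.4·11.2·0.29 + 4.4·7.9·0.07 + 5.5·11.2·0.26 + 5.5·7.9·0.46 + 11.2·7.9·0.62] = 237.46 + 234.53 = 471.99.
Because errors are independent across components, Cov(Tᵢ,Tⱼ) = Cov(Xᵢ,Xⱼ); the off-diagonal part of the true-score variance is the same as above.
True-score variance = [4.4²·0.58 + 5.5²·0.83 + 11.2²·0.86 + 7.9²·0.84] + 234.53 = 196.639 + 234.53 = 431.169.
Reliability = 431.169 / 471.99 = 0.9135.

0.9135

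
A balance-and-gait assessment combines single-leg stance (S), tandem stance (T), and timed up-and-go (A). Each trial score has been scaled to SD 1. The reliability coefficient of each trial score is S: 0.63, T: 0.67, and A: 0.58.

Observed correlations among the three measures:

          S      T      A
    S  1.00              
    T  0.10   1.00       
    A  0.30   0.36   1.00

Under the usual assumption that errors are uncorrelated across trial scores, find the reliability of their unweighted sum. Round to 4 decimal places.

Var(S+T+A) = 3 + 2·[0.10 + 0.30 + 0.36] = 3 + 1.52 = 4.52.
With uncorrelated errors the cross-covariances are all true-score covariance, so they carry over unchanged; only the diagonal terms shrink to ρᵢσᵢ².
True-score variance = [0.63 + 0.67 + 0.58] + 1.52 = 1.88 + 1.52 = 3.4.
Reliability = 3.4 / 4.52 = 0.7522.

0.7522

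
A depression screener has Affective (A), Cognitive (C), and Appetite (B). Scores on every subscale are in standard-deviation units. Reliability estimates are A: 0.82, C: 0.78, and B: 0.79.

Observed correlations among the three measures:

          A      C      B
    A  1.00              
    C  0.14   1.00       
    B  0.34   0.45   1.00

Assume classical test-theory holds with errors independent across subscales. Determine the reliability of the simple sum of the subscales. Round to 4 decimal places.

Var(A+C+B) = 3 + 2·[0.14 + 0.34 + 0.45] = 3 + 1.86 = 4.86.
Because errors are independent across components, Cov(Tᵢ,Tⱼ) = Cov(Xᵢ,Xⱼ); the off-diagonal part of the true-score variance is the same as above.
True-score variance = [0.82 + 0.78 + 0.79] + 1.86 = 2.39 + 1.86 = 4.25.
Reliability = 4.25 / 4.86 = 0.8745.

0.8745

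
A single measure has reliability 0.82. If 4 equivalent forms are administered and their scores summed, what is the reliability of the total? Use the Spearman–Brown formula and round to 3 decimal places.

0.948

ρ_k = kρ / (1 + (k−1)ρ) = 4·0.82 / (1 + 3·0.82) = 3.280 / 3.460 = 0.948.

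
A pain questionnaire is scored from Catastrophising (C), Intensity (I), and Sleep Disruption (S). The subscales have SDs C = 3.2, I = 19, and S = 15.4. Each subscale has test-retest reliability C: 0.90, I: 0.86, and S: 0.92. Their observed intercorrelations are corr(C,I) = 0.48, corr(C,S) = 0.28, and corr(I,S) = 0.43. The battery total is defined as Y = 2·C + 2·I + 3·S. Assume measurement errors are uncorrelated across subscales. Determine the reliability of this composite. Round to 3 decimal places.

0.932

Var(Y) = 2²·3.2² + 2²·19² + 3²·15.4² + 2·[4·3.2·19·0.48 + 6·3.2·15.4·0.28 + 6·19·15.4·0.43] = 3619.4 + 1908.87 = 5528.27.
With uncorrelated errors the cross-covariances are all true-score covariance, so they carry over unchanged; only the diagonal terms shrink to ρᵢσᵢ².
True-score variance = [2²·3.2²·0.90 + 2²·19²·0.86 + 3²·15.4²·0.92] + 1908.87 = 3242.39 + 1908.87 = 5151.26.
Reliability = 5151.26 / 5528.27 = 0.932.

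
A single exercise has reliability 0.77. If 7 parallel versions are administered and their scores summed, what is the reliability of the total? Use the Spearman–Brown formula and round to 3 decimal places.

ρ_k = kρ / (1 + (k−1)ρ) = 7·0.77 / (1 + 6·0.77) = 5.390 / 5.620 = 0.959.

0.959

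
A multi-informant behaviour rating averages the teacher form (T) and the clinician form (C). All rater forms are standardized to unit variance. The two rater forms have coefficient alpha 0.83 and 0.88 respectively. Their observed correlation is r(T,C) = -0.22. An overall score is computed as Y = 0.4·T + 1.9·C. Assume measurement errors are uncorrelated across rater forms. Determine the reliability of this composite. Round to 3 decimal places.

Var(Y) = 0.4² + 1.9² + 2·[0.76·(-0.22)] = 3.77 − 0.3344 = 3.4356.
With uncorrelated errors the cross-covariances are all true-score covariance, so they carry over unchanged; only the diagonal terms shrink to ρᵢσᵢ².
True-score variance = [0.4²·0.83 + 1.9²·0.88] − 0.3344 = 3.3096 − 0.3344 = 2.9752.
Reliability = 2.9752 / 3.4356 = 0.866.

0.866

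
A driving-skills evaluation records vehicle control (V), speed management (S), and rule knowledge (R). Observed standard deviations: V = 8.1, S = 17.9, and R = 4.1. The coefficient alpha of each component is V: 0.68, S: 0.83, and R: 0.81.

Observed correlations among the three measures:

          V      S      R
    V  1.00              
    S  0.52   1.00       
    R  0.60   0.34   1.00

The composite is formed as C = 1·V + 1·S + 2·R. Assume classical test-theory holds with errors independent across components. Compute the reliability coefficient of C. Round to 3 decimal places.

0.887

Var(C) = 8.1² + 17.9² + 2²·4.1² + 2·[8.1·17.9·0.52 + 2·8.1·4.1·0.60 + 2·17.9·4.1·0.34] = 453.26 + 330.304 = 783.564.
With uncorrelated errors the cross-covariances are all true-score covariance, so they carry over unchanged; only the diagonal terms shrink to ρᵢσᵢ².
True-score variance = [8.1²·0.68 + 17.9²·0.83 + 2²·4.1²·0.81] + 330.304 = 365.019 + 330.304 = 695.323.
Reliability = 695.323 / 783.564 = 0.887.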